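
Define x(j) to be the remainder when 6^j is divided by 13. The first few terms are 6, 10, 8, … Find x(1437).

5

We have x(1) = 6, x(2) = 10, x(3) = 8, x(4) = 9, x(5) = 2, x(6) = 12, x(7) = 7, x(8) = 3, x(9) = 5, x(10) = 4, x(11) = 11, x(12) = 1, x(13) = 6.
The sequence repeats with period 12.
So x(1437) = x(1 + ((1437-1) mod 12)) = x(9) = 5.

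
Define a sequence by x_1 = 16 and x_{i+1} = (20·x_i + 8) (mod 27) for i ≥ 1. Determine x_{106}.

13

x_1 = 16; x_2 = 4; x_3 = 7; x_4 = 13; x_5 = 25; x_6 = 22; x_7 = 16.
The sequence repeats with period 6.
So x_{106} = x_{1 + ((106-1) mod 6)} = x_4 = 13.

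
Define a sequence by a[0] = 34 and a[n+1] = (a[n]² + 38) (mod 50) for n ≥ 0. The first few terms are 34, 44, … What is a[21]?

44

Listing terms: a[0] = 34, a[1] = 44, a[2] = 24, a[3] = 14, a[4] = 34.
Since a[4] = a[0] = 34, the sequence is periodic with period 4.
So a[21] = a[0 + ((21-0) mod 4)] = a[1] = 44.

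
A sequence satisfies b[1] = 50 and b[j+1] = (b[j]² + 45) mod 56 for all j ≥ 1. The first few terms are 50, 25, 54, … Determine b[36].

33

Computing terms: b[1] = 50, b[2] = 25, b[3] = 54, b[4] = 49, b[5] = 38, b[6] = 33, b[7] = 14, b[8] = 17, b[9] = 54.
Since b[9] = b[3] = 54, the sequence is eventually periodic: after a pre-period of length 2 it cycles with period 6.
For j ≥ 3, b[j] depends only on (j - 3) mod 6. (36 - 3) mod 6 = 3, so b[36] = b[6] = 33.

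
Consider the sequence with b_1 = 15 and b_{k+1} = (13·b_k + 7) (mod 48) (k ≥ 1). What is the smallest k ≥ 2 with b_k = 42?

Listing terms: b_1 = 15,  b_2 = 10,  b_3 = 41,  b_4 = 12,  b_5 = 19,  b_6 = 14,  b_7 = 45,  b_8 = 16,  b_9 = 23,  b_{10} = 18,  b_{11} = 1,  b_{12} = 20,  b_{13} = 27,  b_{14} = 22,  b_{15} = 5,  b_{16} = 24,  b_{17} = 31,  b_{18} = 26,  b_{19} = 9,  b_{20} = 28,  b_{21} = 35,  b_{22} = 30,  b_{23} = 13,  b_{24} = 32,  b_{25} = 39,  b_{26} = 34,  b_{27} = 17,  b_{28} = 36,  b_{29} = 43,  b_{30} = 38,  b_{31} = 21,  b_{32} = 40,  b_{33} = 47,  b_{34} = 42,  b_{35} = 25,  b_{36} = 44,  b_{37} = 3,  b_{38} = 46,  b_{39} = 29,  b_{40} = 0,  b_{41} = 7,  b_{42} = 2,  b_{43} = 33,  b_{44} = 4,  b_{45} = 11,  b_{46} = 6,  b_{47} = 37,  b_{48} = 8,  b_{49} = 15.
The sequence repeats with period 48.
The value 42 first appears (with k ≥ 2) at b_{34}.

34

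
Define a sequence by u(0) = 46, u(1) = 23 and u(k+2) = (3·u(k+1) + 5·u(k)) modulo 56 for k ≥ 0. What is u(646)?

23

u(0) = 46, u(1) = 23, u(2) = 19, u(3) = 4, u(4) = 51, u(5) = 5, u(6) = 46, u(7) = 51, u(8) = 47, u(9) = 4, u(10) = 23, u(11) = 33, u(12) = 46, u(13) = 23.
The sequence repeats with period 12.
So u(646) = u(0 + ((646-0) mod 12)) = u(10) = 23.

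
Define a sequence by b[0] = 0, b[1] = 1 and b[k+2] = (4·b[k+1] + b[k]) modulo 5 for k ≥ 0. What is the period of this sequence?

20

Computing terms: b[0] = 0; b[1] = 1; b[2] = 4; b[3] = 2; b[4] = 2; b[5] = 0; b[6] = 2; b[7] = 3; b[8] = 4; b[9] = 4; b[10] = 0; b[11] = 4; b[12] = 1; b[13] = 3; b[14] = 3; b[15] = 0; b[16] = 3; b[17] = 2; b[18] = 1; b[19] = 1; b[20] = 0; b[21] = 1.
Since (b[20], b[21]) = (b[0], b[1]) = (0, 1) (two consecutive terms determine the rest), the sequence is periodic with period 20.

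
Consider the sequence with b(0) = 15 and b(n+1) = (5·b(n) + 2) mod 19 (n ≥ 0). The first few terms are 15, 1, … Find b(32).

Listing terms: b(0) = 15,  b(1) = 1,  b(2) = 7,  b(3) = 18,  b(4) = 16,  b(5) = 6,  b(6) = 13,  b(7) = 10,  b(8) = 14,  b(9) = 15.
Since b(9) = b(0) = 15, the sequence is periodic with period 9.
So b(32) = b(0 + ((32-0) mod 9)) = b(5) = 6.

6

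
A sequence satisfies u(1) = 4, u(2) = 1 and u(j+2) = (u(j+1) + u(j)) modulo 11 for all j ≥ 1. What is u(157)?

6

We have u(1) = 4,  u(2) = 1,  u(3) = 5,  u(4) = 6,  u(5) = 0,  u(6) = 6,  u(7) = 6,  u(8) = 1,  u(9) = 7,  u(10) = 8,  u(11) = 4,  u(12) = 1.
The sequence repeats with period 10.
So u(157) = u(1 + ((157-1) mod 10)) = u(7) = 6.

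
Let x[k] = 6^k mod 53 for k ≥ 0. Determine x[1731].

Computing terms: x[0] = 1; x[1] = 6; x[2] = 36; x[3] = 4; x[4] = 24; x[5] = 38; x[6] = 16; x[7] = 43; x[8] = 46; x[9] = 11; x[10] = 13; x[11] = 25; x[12] = 44; x[13] = 52; x[14] = 47; x[15] = 17; x[16] = 49; x[17] = 29; x[18] = 15; x[19] = 37; x[20] = 10; x[21] = 7; x[22] = 42; x[23] = 40; x[24] = 28; x[25] = 9; x[26] = 1.
Since x[26] = x[0] = 1, the sequence is periodic with period 26.
(1731 - 0) mod 26 = 15, so x[1731] = x[15] = 17.

17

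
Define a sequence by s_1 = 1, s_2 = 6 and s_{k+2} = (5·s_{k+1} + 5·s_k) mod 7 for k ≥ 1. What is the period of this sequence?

s_1 = 1; s_2 = 6; s_3 = 0; s_4 = 2; s_5 = 3; s_6 = 4; s_7 = 0; s_8 = 6; s_9 = 2; s_{10} = 5; s_{11} = 0; s_{12} = 4; s_{13} = 6; s_{14} = 1; s_{15} = 0; s_{16} = 5; s_{17} = 4; s_{18} = 3; s_{19} = 0; s_{20} = 1; s_{21} = 5; s_{22} = 2; s_{23} = 0; s_{24} = 3; s_{25} = 1; s_{26} = 6.
Since (s_{25}, s_{26}) = (s_1, s_2) = (1, 6) (two consecutive terms determine the rest), the sequence is periodic with period 24.

24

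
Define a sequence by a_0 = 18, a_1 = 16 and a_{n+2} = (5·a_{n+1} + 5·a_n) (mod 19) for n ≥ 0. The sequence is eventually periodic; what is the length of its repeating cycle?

Computing terms: a_0 = 18; a_1 = 16; a_2 = 18; a_3 = 18; a_4 = 9; a_5 = 2; a_6 = 17; a_7 = 0; a_8 = 9; a_9 = 7; a_{10} = 4; a_{11} = 17; a_{12} = 10; a_{13} = 2; a_{14} = 3; a_{15} = 6; a_{16} = 7; a_{17} = 8; a_{18} = 18; a_{19} = 16.
Since (a_{18}, a_{19}) = (a_0, a_1) = (18, 16) (two consecutive terms determine the rest), the sequence is periodic with period 18.

18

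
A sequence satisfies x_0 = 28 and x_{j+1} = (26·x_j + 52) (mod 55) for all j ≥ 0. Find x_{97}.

We have x_0 = 28,  x_1 = 10,  x_2 = 37,  x_3 = 24,  x_4 = 16,  x_5 = 28.
Since x_5 = x_0 = 28, the sequence is periodic with period 5.
(97 - 0) mod 5 = 2, so x_{97} = x_2 = 37.

37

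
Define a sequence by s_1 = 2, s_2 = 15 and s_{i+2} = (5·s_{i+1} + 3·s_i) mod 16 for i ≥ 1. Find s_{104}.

7

Listing terms: s_1 = 2; s_2 = 15; s_3 = 1; s_4 = 2; s_5 = 13; s_6 = 7; s_7 = 10; s_8 = 7; s_9 = 1; s_{10} = 10; s_{11} = 5; s_{12} = 7; s_{13} = 2; s_{14} = 15.
Since (s_{13}, s_{14}) = (s_1, s_2) = (2, 15) (two consecutive terms determine the rest), the sequence is periodic with period 12.
So s_{104} = s_{1 + ((104-1) mod 12)} = s_8 = 7.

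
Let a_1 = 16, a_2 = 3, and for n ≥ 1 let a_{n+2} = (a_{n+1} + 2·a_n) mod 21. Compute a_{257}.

We have a_1 = 16, a_2 = 3, a_3 = 14, a_4 = 20, a_5 = 6, a_6 = 4, a_7 = 16, a_8 = 3.
The sequence repeats with period 6.
So a_{257} = a_{1 + ((257-1) mod 6)} = a_5 = 6.

6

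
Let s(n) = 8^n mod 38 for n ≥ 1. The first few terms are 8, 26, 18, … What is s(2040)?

20

Computing terms: s(1) = 8; s(2) = 26; s(3) = 18; s(4) = 30; s(5) = 12; s(6) = 20; s(7) = 8.
Since s(7) = s(1) = 8, the sequence is periodic with period 6.
(2040 - 1) mod 6 = 5, so s(2040) = s(6) = 20.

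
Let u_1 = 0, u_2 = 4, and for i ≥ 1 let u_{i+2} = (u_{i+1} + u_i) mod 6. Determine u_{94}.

Listing terms: u_1 = 0,  u_2 = 4,  u_3 = 4,  u_4 = 2,  u_5 = 0,  u_6 = 2,  u_7 = 2,  u_8 = 4,  u_9 = 0,  u_{10} = 4.
The sequence repeats with period 8.
So u_{94} = u_{1 + ((94-1) mod 8)} = u_6 = 2.

2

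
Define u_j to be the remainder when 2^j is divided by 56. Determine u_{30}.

We have u_0 = 1,  u_1 = 2,  u_2 = 4,  u_3 = 8,  u_4 = 16,  u_5 = 32,  u_6 = 8.
Since u_6 = u_3 = 8, the sequence is eventually periodic: after a pre-period of length 3 it cycles with period 3.
For j ≥ 3, u_j depends only on (j - 3) mod 3. (30 - 3) mod 3 = 0, so u_{30} = u_3 = 8.

8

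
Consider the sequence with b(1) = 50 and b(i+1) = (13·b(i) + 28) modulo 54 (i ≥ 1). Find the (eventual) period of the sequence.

b(1) = 50,  b(2) = 30,  b(3) = 40,  b(4) = 8,  b(5) = 24,  b(6) = 16,  b(7) = 20,  b(8) = 18,  b(9) = 46,  b(10) = 32,  b(11) = 12,  b(12) = 22,  b(13) = 44,  b(14) = 6,  b(15) = 52,  b(16) = 2,  b(17) = 0,  b(18) = 28,  b(19) = 14,  b(20) = 48,  b(21) = 4,  b(22) = 26,  b(23) = 42,  b(24) = 34,  b(25) = 38,  b(26) = 36,  b(27) = 10,  b(28) = 50.
The sequence repeats with period 27.

27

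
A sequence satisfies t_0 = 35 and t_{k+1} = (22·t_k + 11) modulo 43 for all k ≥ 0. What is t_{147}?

9

t_0 = 35, t_1 = 7, t_2 = 36, t_3 = 29, t_4 = 4, t_5 = 13, t_6 = 39, t_7 = 9, t_8 = 37, t_9 = 8, t_{10} = 15, t_{11} = 40, t_{12} = 31, t_{13} = 5, t_{14} = 35.
The sequence repeats with period 14.
So t_{147} = t_{0 + ((147-0) mod 14)} = t_7 = 9.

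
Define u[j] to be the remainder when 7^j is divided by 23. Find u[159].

We have u[1] = 7; u[2] = 3; u[3] = 21; u[4] = 9; u[5] = 17; u[6] = 4; u[7] = 5; u[8] = 12; u[9] = 15; u[10] = 13; u[11] = 22; u[12] = 16; u[13] = 20; u[14] = 2; u[15] = 14; u[16] = 6; u[17] = 19; u[18] = 18; u[19] = 11; u[20] = 8; u[21] = 10; u[22] = 1; u[23] = 7.
Since u[23] = u[1] = 7, the sequence is periodic with period 22.
(159 - 1) mod 22 = 4, so u[159] = u[5] = 17.

17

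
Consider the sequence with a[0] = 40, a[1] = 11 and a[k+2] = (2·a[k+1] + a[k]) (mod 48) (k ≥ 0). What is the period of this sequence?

16

Computing terms: a[0] = 40; a[1] = 11; a[2] = 14; a[3] = 39; a[4] = 44; a[5] = 31; a[6] = 10; a[7] = 3; a[8] = 16; a[9] = 35; a[10] = 38; a[11] = 15; a[12] = 20; a[13] = 7; a[14] = 34; a[15] = 27; a[16] = 40; a[17] = 11.
The sequence repeats with period 16.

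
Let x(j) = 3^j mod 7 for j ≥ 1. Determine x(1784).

2

We have x(1) = 3,  x(2) = 2,  x(3) = 6,  x(4) = 4,  x(5) = 5,  x(6) = 1,  x(7) = 3.
The sequence repeats with period 6.
(1784 - 1) mod 6 = 1, so x(1784) = x(2) = 2.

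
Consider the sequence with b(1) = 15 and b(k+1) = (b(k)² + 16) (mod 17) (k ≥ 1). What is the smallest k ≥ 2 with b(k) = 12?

4

Listing terms: b(1) = 15; b(2) = 3; b(3) = 8; b(4) = 12; b(5) = 7; b(6) = 14; b(7) = 8.
Since b(7) = b(3) = 8, the sequence is eventually periodic: after a pre-period of length 2 it cycles with period 4.
The value 12 first appears (with k ≥ 2) at b(4).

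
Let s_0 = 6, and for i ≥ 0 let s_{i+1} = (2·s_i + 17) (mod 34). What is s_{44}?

11

s_0 = 6,  s_1 = 29,  s_2 = 7,  s_3 = 31,  s_4 = 11,  s_5 = 5,  s_6 = 27,  s_7 = 3,  s_8 = 23,  s_9 = 29.
Since s_9 = s_1 = 29, the sequence is eventually periodic: after a pre-period of length 1 it cycles with period 8.
For i ≥ 1, s_i depends only on (i - 1) mod 8. (44 - 1) mod 8 = 3, so s_{44} = s_4 = 11.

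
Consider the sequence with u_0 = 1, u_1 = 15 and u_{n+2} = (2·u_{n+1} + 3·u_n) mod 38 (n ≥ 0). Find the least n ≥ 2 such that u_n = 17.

Computing terms: u_0 = 1; u_1 = 15; u_2 = 33; u_3 = 35; u_4 = 17; u_5 = 25; u_6 = 25; u_7 = 11; u_8 = 21; u_9 = 37; u_{10} = 23; u_{11} = 5; u_{12} = 3; u_{13} = 21; u_{14} = 13; u_{15} = 13; u_{16} = 27; u_{17} = 17; u_{18} = 1; u_{19} = 15.
The sequence repeats with period 18.
The value 17 first appears (with n ≥ 2) at u_4.

4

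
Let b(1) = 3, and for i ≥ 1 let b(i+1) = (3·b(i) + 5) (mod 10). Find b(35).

7

Computing terms: b(1) = 3; b(2) = 4; b(3) = 7; b(4) = 6; b(5) = 3.
Since b(5) = b(1) = 3, the sequence is periodic with period 4.
So b(35) = b(1 + ((35-1) mod 4)) = b(3) = 7.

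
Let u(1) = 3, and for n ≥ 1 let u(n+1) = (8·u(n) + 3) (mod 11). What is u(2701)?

3

Computing terms: u(1) = 3; u(2) = 5; u(3) = 10; u(4) = 6; u(5) = 7; u(6) = 4; u(7) = 2; u(8) = 8; u(9) = 1; u(10) = 0; u(11) = 3.
The sequence repeats with period 10.
So u(2701) = u(1 + ((2701-1) mod 10)) = u(1) = 3.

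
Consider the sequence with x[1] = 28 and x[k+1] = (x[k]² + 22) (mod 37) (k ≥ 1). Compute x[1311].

Listing terms: x[1] = 28,  x[2] = 29,  x[3] = 12,  x[4] = 18,  x[5] = 13,  x[6] = 6,  x[7] = 21,  x[8] = 19,  x[9] = 13.
Since x[9] = x[5] = 13, the sequence is eventually periodic: after a pre-period of length 4 it cycles with period 4.
For k ≥ 5, x[k] depends only on (k - 5) mod 4. (1311 - 5) mod 4 = 2, so x[1311] = x[7] = 21.

21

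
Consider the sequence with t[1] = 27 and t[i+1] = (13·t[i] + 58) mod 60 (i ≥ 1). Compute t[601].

Computing terms: t[1] = 27,  t[2] = 49,  t[3] = 35,  t[4] = 33,  t[5] = 7,  t[6] = 29,  t[7] = 15,  t[8] = 13,  t[9] = 47,  t[10] = 9,  t[11] = 55,  t[12] = 53,  t[13] = 27.
The sequence repeats with period 12.
(601 - 1) mod 12 = 0, so t[601] = t[1] = 27.

27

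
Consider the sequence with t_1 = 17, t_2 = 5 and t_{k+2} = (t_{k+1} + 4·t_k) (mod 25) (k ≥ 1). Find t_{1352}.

Listing terms: t_1 = 17; t_2 = 5; t_3 = 23; t_4 = 18; t_5 = 10; t_6 = 7; t_7 = 22; t_8 = 0; t_9 = 13; t_{10} = 13; t_{11} = 15; t_{12} = 17; t_{13} = 2; t_{14} = 20; t_{15} = 3; t_{16} = 8; t_{17} = 20; t_{18} = 2; t_{19} = 7; t_{20} = 15; t_{21} = 18; t_{22} = 3; t_{23} = 0; t_{24} = 12; t_{25} = 12; t_{26} = 10; t_{27} = 8; t_{28} = 23; t_{29} = 5; t_{30} = 22; t_{31} = 17; t_{32} = 5.
Since (t_{31}, t_{32}) = (t_1, t_2) = (17, 5) (two consecutive terms determine the rest), the sequence is periodic with period 30.
So t_{1352} = t_{1 + ((1352-1) mod 30)} = t_2 = 5.

5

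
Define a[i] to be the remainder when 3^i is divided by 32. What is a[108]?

17

Listing terms: a[0] = 1, a[1] = 3, a[2] = 9, a[3] = 27, a[4] = 17, a[5] = 19, a[6] = 25, a[7] = 11, a[8] = 1.
The sequence repeats with period 8.
So a[108] = a[0 + ((108-0) mod 8)] = a[4] = 17.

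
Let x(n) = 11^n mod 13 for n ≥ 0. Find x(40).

x(0) = 1, x(1) = 11, x(2) = 4, x(3) = 5, x(4) = 3, x(5) = 7, x(6) = 12, x(7) = 2, x(8) = 9, x(9) = 8, x(10) = 10, x(11) = 6, x(12) = 1.
The sequence repeats with period 12.
(40 - 0) mod 12 = 4, so x(40) = x(4) = 3.

3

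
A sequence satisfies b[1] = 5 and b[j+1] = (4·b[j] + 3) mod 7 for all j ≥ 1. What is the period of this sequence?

b[1] = 5,  b[2] = 2,  b[3] = 4,  b[4] = 5.
Since b[4] = b[1] = 5, the sequence is periodic with period 3.

3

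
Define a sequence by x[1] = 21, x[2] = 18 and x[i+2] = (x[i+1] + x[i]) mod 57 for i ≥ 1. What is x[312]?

Listing terms: x[1] = 21; x[2] = 18; x[3] = 39; x[4] = 0; x[5] = 39; x[6] = 39; x[7] = 21; x[8] = 3; x[9] = 24; x[10] = 27; x[11] = 51; x[12] = 21; x[13] = 15; x[14] = 36; x[15] = 51; x[16] = 30; x[17] = 24; x[18] = 54; x[19] = 21; x[20] = 18.
Since (x[19], x[20]) = (x[1], x[2]) = (21, 18) (two consecutive terms determine the rest), the sequence is periodic with period 18.
So x[312] = x[1 + ((312-1) mod 18)] = x[6] = 39.

39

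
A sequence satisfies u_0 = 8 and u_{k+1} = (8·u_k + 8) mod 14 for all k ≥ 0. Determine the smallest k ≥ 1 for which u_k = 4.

Computing terms: u_0 = 8; u_1 = 2; u_2 = 10; u_3 = 4; u_4 = 12; u_5 = 6; u_6 = 0; u_7 = 8.
Since u_7 = u_0 = 8, the sequence is periodic with period 7.
The value 4 first appears (with k ≥ 1) at u_3.

3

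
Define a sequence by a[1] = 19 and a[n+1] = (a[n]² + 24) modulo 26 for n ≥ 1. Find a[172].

7

Computing terms: a[1] = 19,  a[2] = 21,  a[3] = 23,  a[4] = 7,  a[5] = 21.
Since a[5] = a[2] = 21, the sequence is eventually periodic: after a pre-period of length 1 it cycles with period 3.
For n ≥ 2, a[n] depends only on (n - 2) mod 3. (172 - 2) mod 3 = 2, so a[172] = a[4] = 7.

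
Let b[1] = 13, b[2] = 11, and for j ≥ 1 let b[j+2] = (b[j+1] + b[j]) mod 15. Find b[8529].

10

Listing terms: b[1] = 13,  b[2] = 11,  b[3] = 9,  b[4] = 5,  b[5] = 14,  b[6] = 4,  b[7] = 3,  b[8] = 7,  b[9] = 10,  b[10] = 2,  b[11] = 12,  b[12] = 14,  b[13] = 11,  b[14] = 10,  b[15] = 6,  b[16] = 1,  b[17] = 7,  b[18] = 8,  b[19] = 0,  b[20] = 8,  b[21] = 8,  b[22] = 1,  b[23] = 9,  b[24] = 10,  b[25] = 4,  b[26] = 14,  b[27] = 3,  b[28] = 2,  b[29] = 5,  b[30] = 7,  b[31] = 12,  b[32] = 4,  b[33] = 1,  b[34] = 5,  b[35] = 6,  b[36] = 11,  b[37] = 2,  b[38] = 13,  b[39] = 0,  b[40] = 13,  b[41] = 13,  b[42] = 11.
The sequence repeats with period 40.
So b[8529] = b[1 + ((8529-1) mod 40)] = b[9] = 10.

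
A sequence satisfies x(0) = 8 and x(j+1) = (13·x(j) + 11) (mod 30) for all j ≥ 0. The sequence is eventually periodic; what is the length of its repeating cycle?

Computing terms: x(0) = 8; x(1) = 25; x(2) = 6; x(3) = 29; x(4) = 28; x(5) = 15; x(6) = 26; x(7) = 19; x(8) = 18; x(9) = 5; x(10) = 16; x(11) = 9; x(12) = 8.
Since x(12) = x(0) = 8, the sequence is periodic with period 12.

12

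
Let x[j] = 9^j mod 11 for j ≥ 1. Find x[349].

Computing terms: x[1] = 9,  x[2] = 4,  x[3] = 3,  x[4] = 5,  x[5] = 1,  x[6] = 9.
Since x[6] = x[1] = 9, the sequence is periodic with period 5.
So x[349] = x[1 + ((349-1) mod 5)] = x[4] = 5.

5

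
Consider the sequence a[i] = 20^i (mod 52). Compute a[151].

Listing terms: a[0] = 1,  a[1] = 20,  a[2] = 36,  a[3] = 44,  a[4] = 48,  a[5] = 24,  a[6] = 12,  a[7] = 32,  a[8] = 16,  a[9] = 8,  a[10] = 4,  a[11] = 28,  a[12] = 40,  a[13] = 20.
Since a[13] = a[1] = 20, the sequence is eventually periodic: after a pre-period of length 1 it cycles with period 12.
For i ≥ 1, a[i] depends only on (i - 1) mod 12. (151 - 1) mod 12 = 6, so a[151] = a[7] = 32.

32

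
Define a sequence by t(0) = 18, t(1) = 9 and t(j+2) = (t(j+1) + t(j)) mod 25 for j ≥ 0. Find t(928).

23

Listing terms: t(0) = 18; t(1) = 9; t(2) = 2; t(3) = 11; t(4) = 13; t(5) = 24; t(6) = 12; t(7) = 11; t(8) = 23; t(9) = 9; t(10) = 7; t(11) = 16; t(12) = 23; t(13) = 14; t(14) = 12; t(15) = 1; t(16) = 13; t(17) = 14; t(18) = 2; t(19) = 16; t(20) = 18; t(21) = 9.
The sequence repeats with period 20.
So t(928) = t(0 + ((928-0) mod 20)) = t(8) = 23.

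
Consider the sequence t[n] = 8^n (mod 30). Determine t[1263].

Listing terms: t[0] = 1; t[1] = 8; t[2] = 4; t[3] = 2; t[4] = 16; t[5] = 8.
Since t[5] = t[1] = 8, the sequence is eventually periodic: after a pre-period of length 1 it cycles with period 4.
For n ≥ 1, t[n] depends only on (n - 1) mod 4. (1263 - 1) mod 4 = 2, so t[1263] = t[3] = 2.

2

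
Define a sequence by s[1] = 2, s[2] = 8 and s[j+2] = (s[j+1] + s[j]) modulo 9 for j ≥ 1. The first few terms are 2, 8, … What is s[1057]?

2

Listing terms: s[1] = 2; s[2] = 8; s[3] = 1; s[4] = 0; s[5] = 1; s[6] = 1; s[7] = 2; s[8] = 3; s[9] = 5; s[10] = 8; s[11] = 4; s[12] = 3; s[13] = 7; s[14] = 1; s[15] = 8; s[16] = 0; s[17] = 8; s[18] = 8; s[19] = 7; s[20] = 6; s[21] = 4; s[22] = 1; s[23] = 5; s[24] = 6; s[25] = 2; s[26] = 8.
The sequence repeats with period 24.
(1057 - 1) mod 24 = 0, so s[1057] = s[1] = 2.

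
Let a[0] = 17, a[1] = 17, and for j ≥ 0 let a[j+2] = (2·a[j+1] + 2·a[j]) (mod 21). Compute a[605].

17

Listing terms: a[0] = 17, a[1] = 17, a[2] = 5, a[3] = 2, a[4] = 14, a[5] = 11, a[6] = 8, a[7] = 17, a[8] = 8, a[9] = 8, a[10] = 11, a[11] = 17, a[12] = 14, a[13] = 20, a[14] = 5, a[15] = 8, a[16] = 5, a[17] = 5, a[18] = 20, a[19] = 8, a[20] = 14, a[21] = 2, a[22] = 11, a[23] = 5, a[24] = 11, a[25] = 11, a[26] = 2, a[27] = 5, a[28] = 14, a[29] = 17, a[30] = 20, a[31] = 11, a[32] = 20, a[33] = 20, a[34] = 17, a[35] = 11, a[36] = 14, a[37] = 8, a[38] = 2, a[39] = 20, a[40] = 2, a[41] = 2, a[42] = 8, a[43] = 20, a[44] = 14, a[45] = 5, a[46] = 17, a[47] = 2, a[48] = 17, a[49] = 17.
Since (a[48], a[49]) = (a[0], a[1]) = (17, 17) (two consecutive terms determine the rest), the sequence is periodic with period 48.
So a[605] = a[0 + ((605-0) mod 48)] = a[29] = 17.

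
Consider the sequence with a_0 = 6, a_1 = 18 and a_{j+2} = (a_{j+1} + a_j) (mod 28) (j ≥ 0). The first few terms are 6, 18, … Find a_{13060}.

10

We have a_0 = 6,  a_1 = 18,  a_2 = 24,  a_3 = 14,  a_4 = 10,  a_5 = 24,  a_6 = 6,  a_7 = 2,  a_8 = 8,  a_9 = 10,  a_{10} = 18,  a_{11} = 0,  a_{12} = 18,  a_{13} = 18,  a_{14} = 8,  a_{15} = 26,  a_{16} = 6,  a_{17} = 4,  a_{18} = 10,  a_{19} = 14,  a_{20} = 24,  a_{21} = 10,  a_{22} = 6,  a_{23} = 16,  a_{24} = 22,  a_{25} = 10,  a_{26} = 4,  a_{27} = 14,  a_{28} = 18,  a_{29} = 4,  a_{30} = 22,  a_{31} = 26,  a_{32} = 20,  a_{33} = 18,  a_{34} = 10,  a_{35} = 0,  a_{36} = 10,  a_{37} = 10,  a_{38} = 20,  a_{39} = 2,  a_{40} = 22,  a_{41} = 24,  a_{42} = 18,  a_{43} = 14,  a_{44} = 4,  a_{45} = 18,  a_{46} = 22,  a_{47} = 12,  a_{48} = 6,  a_{49} = 18.
Since (a_{48}, a_{49}) = (a_0, a_1) = (6, 18) (two consecutive terms determine the rest), the sequence is periodic with period 48.
So a_{13060} = a_{0 + ((13060-0) mod 48)} = a_4 = 10.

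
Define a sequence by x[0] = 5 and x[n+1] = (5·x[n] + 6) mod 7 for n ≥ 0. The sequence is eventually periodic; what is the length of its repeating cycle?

6

x[0] = 5, x[1] = 3, x[2] = 0, x[3] = 6, x[4] = 1, x[5] = 4, x[6] = 5.
The sequence repeats with period 6.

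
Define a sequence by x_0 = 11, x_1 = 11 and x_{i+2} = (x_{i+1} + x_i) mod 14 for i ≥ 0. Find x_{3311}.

0

We have x_0 = 11; x_1 = 11; x_2 = 8; x_3 = 5; x_4 = 13; x_5 = 4; x_6 = 3; x_7 = 7; x_8 = 10; x_9 = 3; x_{10} = 13; x_{11} = 2; x_{12} = 1; x_{13} = 3; x_{14} = 4; x_{15} = 7; x_{16} = 11; x_{17} = 4; x_{18} = 1; x_{19} = 5; x_{20} = 6; x_{21} = 11; x_{22} = 3; x_{23} = 0; x_{24} = 3; x_{25} = 3; x_{26} = 6; x_{27} = 9; x_{28} = 1; x_{29} = 10; x_{30} = 11; x_{31} = 7; x_{32} = 4; x_{33} = 11; x_{34} = 1; x_{35} = 12; x_{36} = 13; x_{37} = 11; x_{38} = 10; x_{39} = 7; x_{40} = 3; x_{41} = 10; x_{42} = 13; x_{43} = 9; x_{44} = 8; x_{45} = 3; x_{46} = 11; x_{47} = 0; x_{48} = 11; x_{49} = 11.
Since (x_{48}, x_{49}) = (x_0, x_1) = (11, 11) (two consecutive terms determine the rest), the sequence is periodic with period 48.
(3311 - 0) mod 48 = 47, so x_{3311} = x_{47} = 0.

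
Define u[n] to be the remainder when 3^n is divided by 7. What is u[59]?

We have u[1] = 3,  u[2] = 2,  u[3] = 6,  u[4] = 4,  u[5] = 5,  u[6] = 1,  u[7] = 3.
The sequence repeats with period 6.
So u[59] = u[1 + ((59-1) mod 6)] = u[5] = 5.

5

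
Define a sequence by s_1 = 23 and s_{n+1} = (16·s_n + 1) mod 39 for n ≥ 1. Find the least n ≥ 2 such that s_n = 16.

Listing terms: s_1 = 23,  s_2 = 18,  s_3 = 16,  s_4 = 23.
The sequence repeats with period 3.
The value 16 first appears (with n ≥ 2) at s_3.

3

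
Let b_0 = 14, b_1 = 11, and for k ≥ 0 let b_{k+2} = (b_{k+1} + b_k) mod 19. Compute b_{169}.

8

Computing terms: b_0 = 14, b_1 = 11, b_2 = 6, b_3 = 17, b_4 = 4, b_5 = 2, b_6 = 6, b_7 = 8, b_8 = 14, b_9 = 3, b_{10} = 17, b_{11} = 1, b_{12} = 18, b_{13} = 0, b_{14} = 18, b_{15} = 18, b_{16} = 17, b_{17} = 16, b_{18} = 14, b_{19} = 11.
The sequence repeats with period 18.
(169 - 0) mod 18 = 7, so b_{169} = b_7 = 8.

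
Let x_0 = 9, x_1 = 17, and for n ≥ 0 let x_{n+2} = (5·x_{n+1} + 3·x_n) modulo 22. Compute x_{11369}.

Computing terms: x_0 = 9,  x_1 = 17,  x_2 = 2,  x_3 = 17,  x_4 = 3,  x_5 = 0,  x_6 = 9,  x_7 = 1,  x_8 = 10,  x_9 = 9,  x_{10} = 9,  x_{11} = 6,  x_{12} = 13,  x_{13} = 17,  x_{14} = 14,  x_{15} = 11,  x_{16} = 9,  x_{17} = 12,  x_{18} = 21,  x_{19} = 9,  x_{20} = 20,  x_{21} = 17,  x_{22} = 13,  x_{23} = 6,  x_{24} = 3,  x_{25} = 11,  x_{26} = 20,  x_{27} = 1,  x_{28} = 21,  x_{29} = 20,  x_{30} = 9,  x_{31} = 17.
Since (x_{30}, x_{31}) = (x_0, x_1) = (9, 17) (two consecutive terms determine the rest), the sequence is periodic with period 30.
So x_{11369} = x_{0 + ((11369-0) mod 30)} = x_{29} = 20.

20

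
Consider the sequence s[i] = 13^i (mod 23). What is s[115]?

Computing terms: s[0] = 1; s[1] = 13; s[2] = 8; s[3] = 12; s[4] = 18; s[5] = 4; s[6] = 6; s[7] = 9; s[8] = 2; s[9] = 3; s[10] = 16; s[11] = 1.
Since s[11] = s[0] = 1, the sequence is periodic with period 11.
So s[115] = s[0 + ((115-0) mod 11)] = s[5] = 4.

4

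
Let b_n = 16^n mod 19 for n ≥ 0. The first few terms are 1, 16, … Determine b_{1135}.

Listing terms: b_0 = 1, b_1 = 16, b_2 = 9, b_3 = 11, b_4 = 5, b_5 = 4, b_6 = 7, b_7 = 17, b_8 = 6, b_9 = 1.
The sequence repeats with period 9.
(1135 - 0) mod 9 = 1, so b_{1135} = b_1 = 16.

16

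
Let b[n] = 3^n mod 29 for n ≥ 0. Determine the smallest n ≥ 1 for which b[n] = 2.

17

Listing terms: b[0] = 1, b[1] = 3, b[2] = 9, b[3] = 27, b[4] = 23, b[5] = 11, b[6] = 4, b[7] = 12, b[8] = 7, b[9] = 21, b[10] = 5, b[11] = 15, b[12] = 16, b[13] = 19, b[14] = 28, b[15] = 26, b[16] = 20, b[17] = 2, b[18] = 6, b[19] = 18, b[20] = 25, b[21] = 17, b[22] = 22, b[23] = 8, b[24] = 24, b[25] = 14, b[26] = 13, b[27] = 10, b[28] = 1.
The sequence repeats with period 28.
The value 2 first appears (with n ≥ 1) at b[17].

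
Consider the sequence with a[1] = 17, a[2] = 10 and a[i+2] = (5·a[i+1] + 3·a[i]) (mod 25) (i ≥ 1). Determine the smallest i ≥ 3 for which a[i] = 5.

8

Computing terms: a[1] = 17; a[2] = 10; a[3] = 1; a[4] = 10; a[5] = 3; a[6] = 20; a[7] = 9; a[8] = 5; a[9] = 2; a[10] = 0; a[11] = 6; a[12] = 5; a[13] = 18; a[14] = 5; a[15] = 4; a[16] = 10; a[17] = 12; a[18] = 15; a[19] = 11; a[20] = 0; a[21] = 8; a[22] = 15; a[23] = 24; a[24] = 15; a[25] = 22; a[26] = 5; a[27] = 16; a[28] = 20; a[29] = 23; a[30] = 0; a[31] = 19; a[32] = 20; a[33] = 7; a[34] = 20; a[35] = 21; a[36] = 15; a[37] = 13; a[38] = 10; a[39] = 14; a[40] = 0; a[41] = 17; a[42] = 10.
The sequence repeats with period 40.
The value 5 first appears (with i ≥ 3) at a[8].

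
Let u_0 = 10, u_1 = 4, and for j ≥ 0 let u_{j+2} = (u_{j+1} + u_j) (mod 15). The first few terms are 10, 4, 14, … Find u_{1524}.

2

Computing terms: u_0 = 10; u_1 = 4; u_2 = 14; u_3 = 3; u_4 = 2; u_5 = 5; u_6 = 7; u_7 = 12; u_8 = 4; u_9 = 1; u_{10} = 5; u_{11} = 6; u_{12} = 11; u_{13} = 2; u_{14} = 13; u_{15} = 0; u_{16} = 13; u_{17} = 13; u_{18} = 11; u_{19} = 9; u_{20} = 5; u_{21} = 14; u_{22} = 4; u_{23} = 3; u_{24} = 7; u_{25} = 10; u_{26} = 2; u_{27} = 12; u_{28} = 14; u_{29} = 11; u_{30} = 10; u_{31} = 6; u_{32} = 1; u_{33} = 7; u_{34} = 8; u_{35} = 0; u_{36} = 8; u_{37} = 8; u_{38} = 1; u_{39} = 9; u_{40} = 10; u_{41} = 4.
The sequence repeats with period 40.
(1524 - 0) mod 40 = 4, so u_{1524} = u_4 = 2.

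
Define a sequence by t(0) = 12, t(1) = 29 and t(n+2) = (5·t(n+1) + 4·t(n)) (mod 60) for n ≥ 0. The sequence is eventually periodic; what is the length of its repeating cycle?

8

t(0) = 12,  t(1) = 29,  t(2) = 13,  t(3) = 1,  t(4) = 57,  t(5) = 49,  t(6) = 53,  t(7) = 41,  t(8) = 57,  t(9) = 29,  t(10) = 13.
Since (t(9), t(10)) = (t(1), t(2)) = (29, 13) (two consecutive terms determine the rest), the sequence is eventually periodic: after a pre-period of length 1 it cycles with period 8.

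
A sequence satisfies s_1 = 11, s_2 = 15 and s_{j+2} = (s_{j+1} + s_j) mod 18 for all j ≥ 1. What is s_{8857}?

We have s_1 = 11, s_2 = 15, s_3 = 8, s_4 = 5, s_5 = 13, s_6 = 0, s_7 = 13, s_8 = 13, s_9 = 8, s_{10} = 3, s_{11} = 11, s_{12} = 14, s_{13} = 7, s_{14} = 3, s_{15} = 10, s_{16} = 13, s_{17} = 5, s_{18} = 0, s_{19} = 5, s_{20} = 5, s_{21} = 10, s_{22} = 15, s_{23} = 7, s_{24} = 4, s_{25} = 11, s_{26} = 15.
Since (s_{25}, s_{26}) = (s_1, s_2) = (11, 15) (two consecutive terms determine the rest), the sequence is periodic with period 24.
(8857 - 1) mod 24 = 0, so s_{8857} = s_1 = 11.

11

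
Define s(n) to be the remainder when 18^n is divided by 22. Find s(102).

s(0) = 1,  s(1) = 18,  s(2) = 16,  s(3) = 2,  s(4) = 14,  s(5) = 10,  s(6) = 4,  s(7) = 6,  s(8) = 20,  s(9) = 8,  s(10) = 12,  s(11) = 18.
Since s(11) = s(1) = 18, the sequence is eventually periodic: after a pre-period of length 1 it cycles with period 10.
For n ≥ 1, s(n) depends only on (n - 1) mod 10. (102 - 1) mod 10 = 1, so s(102) = s(2) = 16.

16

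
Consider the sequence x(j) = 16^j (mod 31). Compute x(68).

4

Computing terms: x(0) = 1,  x(1) = 16,  x(2) = 8,  x(3) = 4,  x(4) = 2,  x(5) = 1.
The sequence repeats with period 5.
(68 - 0) mod 5 = 3, so x(68) = x(3) = 4.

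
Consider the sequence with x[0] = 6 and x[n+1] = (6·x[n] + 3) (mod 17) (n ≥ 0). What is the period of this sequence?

Computing terms: x[0] = 6, x[1] = 5, x[2] = 16, x[3] = 14, x[4] = 2, x[5] = 15, x[6] = 8, x[7] = 0, x[8] = 3, x[9] = 4, x[10] = 10, x[11] = 12, x[12] = 7, x[13] = 11, x[14] = 1, x[15] = 9, x[16] = 6.
Since x[16] = x[0] = 6, the sequence is periodic with period 16.

16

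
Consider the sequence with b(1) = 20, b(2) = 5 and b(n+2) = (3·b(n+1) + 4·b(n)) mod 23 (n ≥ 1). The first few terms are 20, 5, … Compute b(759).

We have b(1) = 20; b(2) = 5; b(3) = 3; b(4) = 6; b(5) = 7; b(6) = 22; b(7) = 2; b(8) = 2; b(9) = 14; b(10) = 4; b(11) = 22; b(12) = 13; b(13) = 12; b(14) = 19; b(15) = 13; b(16) = 0; b(17) = 6; b(18) = 18; b(19) = 9; b(20) = 7; b(21) = 11; b(22) = 15; b(23) = 20; b(24) = 5.
The sequence repeats with period 22.
(759 - 1) mod 22 = 10, so b(759) = b(11) = 22.

22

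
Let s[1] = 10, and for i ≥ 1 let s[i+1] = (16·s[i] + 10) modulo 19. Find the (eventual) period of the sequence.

9

Computing terms: s[1] = 10; s[2] = 18; s[3] = 13; s[4] = 9; s[5] = 2; s[6] = 4; s[7] = 17; s[8] = 16; s[9] = 0; s[10] = 10.
The sequence repeats with period 9.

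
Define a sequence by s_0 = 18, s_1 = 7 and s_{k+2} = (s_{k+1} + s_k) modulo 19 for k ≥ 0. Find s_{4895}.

8

s_0 = 18; s_1 = 7; s_2 = 6; s_3 = 13; s_4 = 0; s_5 = 13; s_6 = 13; s_7 = 7; s_8 = 1; s_9 = 8; s_{10} = 9; s_{11} = 17; s_{12} = 7; s_{13} = 5; s_{14} = 12; s_{15} = 17; s_{16} = 10; s_{17} = 8; s_{18} = 18; s_{19} = 7.
The sequence repeats with period 18.
(4895 - 0) mod 18 = 17, so s_{4895} = s_{17} = 8.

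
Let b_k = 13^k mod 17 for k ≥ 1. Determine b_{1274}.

b_1 = 13; b_2 = 16; b_3 = 4; b_4 = 1; b_5 = 13.
Since b_5 = b_1 = 13, the sequence is periodic with period 4.
(1274 - 1) mod 4 = 1, so b_{1274} = b_2 = 16.

16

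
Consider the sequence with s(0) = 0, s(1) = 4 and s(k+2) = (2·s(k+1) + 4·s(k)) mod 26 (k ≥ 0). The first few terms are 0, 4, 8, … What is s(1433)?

We have s(0) = 0; s(1) = 4; s(2) = 8; s(3) = 6; s(4) = 18; s(5) = 8; s(6) = 10; s(7) = 0; s(8) = 14; s(9) = 2; s(10) = 8; s(11) = 24; s(12) = 2; s(13) = 22; s(14) = 0; s(15) = 10; s(16) = 20; s(17) = 2; s(18) = 6; s(19) = 20; s(20) = 12; s(21) = 0; s(22) = 22; s(23) = 18; s(24) = 20; s(25) = 8; s(26) = 18; s(27) = 16; s(28) = 0; s(29) = 12; s(30) = 24; s(31) = 18; s(32) = 2; s(33) = 24; s(34) = 4; s(35) = 0; s(36) = 16; s(37) = 6; s(38) = 24; s(39) = 20; s(40) = 6; s(41) = 14; s(42) = 0; s(43) = 4.
The sequence repeats with period 42.
So s(1433) = s(0 + ((1433-0) mod 42)) = s(5) = 8.

8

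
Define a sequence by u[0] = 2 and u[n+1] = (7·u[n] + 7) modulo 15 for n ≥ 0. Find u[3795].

u[0] = 2, u[1] = 6, u[2] = 4, u[3] = 5, u[4] = 12, u[5] = 1, u[6] = 14, u[7] = 0, u[8] = 7, u[9] = 11, u[10] = 9, u[11] = 10, u[12] = 2.
Since u[12] = u[0] = 2, the sequence is periodic with period 12.
(3795 - 0) mod 12 = 3, so u[3795] = u[3] = 5.

5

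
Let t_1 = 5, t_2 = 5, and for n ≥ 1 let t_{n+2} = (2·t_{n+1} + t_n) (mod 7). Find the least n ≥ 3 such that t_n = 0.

Computing terms: t_1 = 5, t_2 = 5, t_3 = 1, t_4 = 0, t_5 = 1, t_6 = 2, t_7 = 5, t_8 = 5.
Since (t_7, t_8) = (t_1, t_2) = (5, 5) (two consecutive terms determine the rest), the sequence is periodic with period 6.
The value 0 first appears (with n ≥ 3) at t_4.

4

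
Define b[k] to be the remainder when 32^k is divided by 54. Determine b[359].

Computing terms: b[1] = 32, b[2] = 52, b[3] = 44, b[4] = 4, b[5] = 20, b[6] = 46, b[7] = 14, b[8] = 16, b[9] = 26, b[10] = 22, b[11] = 2, b[12] = 10, b[13] = 50, b[14] = 34, b[15] = 8, b[16] = 40, b[17] = 38, b[18] = 28, b[19] = 32.
The sequence repeats with period 18.
So b[359] = b[1 + ((359-1) mod 18)] = b[17] = 38.

38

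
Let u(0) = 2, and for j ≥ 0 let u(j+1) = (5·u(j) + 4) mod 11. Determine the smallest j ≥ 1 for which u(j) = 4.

u(0) = 2, u(1) = 3, u(2) = 8, u(3) = 0, u(4) = 4, u(5) = 2.
The sequence repeats with period 5.
The value 4 first appears (with j ≥ 1) at u(4).

4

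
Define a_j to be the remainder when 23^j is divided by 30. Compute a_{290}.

19

a_0 = 1, a_1 = 23, a_2 = 19, a_3 = 17, a_4 = 1.
Since a_4 = a_0 = 1, the sequence is periodic with period 4.
(290 - 0) mod 4 = 2, so a_{290} = a_2 = 19.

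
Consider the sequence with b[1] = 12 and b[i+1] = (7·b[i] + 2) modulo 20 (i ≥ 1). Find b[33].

We have b[1] = 12; b[2] = 6; b[3] = 4; b[4] = 10; b[5] = 12.
Since b[5] = b[1] = 12, the sequence is periodic with period 4.
So b[33] = b[1 + ((33-1) mod 4)] = b[1] = 12.

12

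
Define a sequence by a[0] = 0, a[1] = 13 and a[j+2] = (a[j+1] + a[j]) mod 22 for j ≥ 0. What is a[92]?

13

Computing terms: a[0] = 0; a[1] = 13; a[2] = 13; a[3] = 4; a[4] = 17; a[5] = 21; a[6] = 16; a[7] = 15; a[8] = 9; a[9] = 2; a[10] = 11; a[11] = 13; a[12] = 2; a[13] = 15; a[14] = 17; a[15] = 10; a[16] = 5; a[17] = 15; a[18] = 20; a[19] = 13; a[20] = 11; a[21] = 2; a[22] = 13; a[23] = 15; a[24] = 6; a[25] = 21; a[26] = 5; a[27] = 4; a[28] = 9; a[29] = 13; a[30] = 0; a[31] = 13.
Since (a[30], a[31]) = (a[0], a[1]) = (0, 13) (two consecutive terms determine the rest), the sequence is periodic with period 30.
So a[92] = a[0 + ((92-0) mod 30)] = a[2] = 13.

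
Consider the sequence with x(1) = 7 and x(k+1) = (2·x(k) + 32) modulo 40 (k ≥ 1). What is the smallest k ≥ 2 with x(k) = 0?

Computing terms: x(1) = 7; x(2) = 6; x(3) = 4; x(4) = 0; x(5) = 32; x(6) = 16; x(7) = 24; x(8) = 0.
Since x(8) = x(4) = 0, the sequence is eventually periodic: after a pre-period of length 3 it cycles with period 4.
The value 0 first appears (with k ≥ 2) at x(4).

4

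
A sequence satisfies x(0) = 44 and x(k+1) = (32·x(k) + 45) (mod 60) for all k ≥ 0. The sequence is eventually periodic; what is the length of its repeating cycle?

4

We have x(0) = 44,  x(1) = 13,  x(2) = 41,  x(3) = 37,  x(4) = 29,  x(5) = 13.
Since x(5) = x(1) = 13, the sequence is eventually periodic: after a pre-period of length 1 it cycles with period 4.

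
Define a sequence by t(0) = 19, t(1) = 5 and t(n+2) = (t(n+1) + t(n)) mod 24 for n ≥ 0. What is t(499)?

17

We have t(0) = 19,  t(1) = 5,  t(2) = 0,  t(3) = 5,  t(4) = 5,  t(5) = 10,  t(6) = 15,  t(7) = 1,  t(8) = 16,  t(9) = 17,  t(10) = 9,  t(11) = 2,  t(12) = 11,  t(13) = 13,  t(14) = 0,  t(15) = 13,  t(16) = 13,  t(17) = 2,  t(18) = 15,  t(19) = 17,  t(20) = 8,  t(21) = 1,  t(22) = 9,  t(23) = 10,  t(24) = 19,  t(25) = 5.
Since (t(24), t(25)) = (t(0), t(1)) = (19, 5) (two consecutive terms determine the rest), the sequence is periodic with period 24.
(499 - 0) mod 24 = 19, so t(499) = t(19) = 17.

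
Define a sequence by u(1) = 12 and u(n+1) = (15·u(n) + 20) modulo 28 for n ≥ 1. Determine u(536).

16

u(1) = 12, u(2) = 4, u(3) = 24, u(4) = 16, u(5) = 8, u(6) = 0, u(7) = 20, u(8) = 12.
Since u(8) = u(1) = 12, the sequence is periodic with period 7.
(536 - 1) mod 7 = 3, so u(536) = u(4) = 16.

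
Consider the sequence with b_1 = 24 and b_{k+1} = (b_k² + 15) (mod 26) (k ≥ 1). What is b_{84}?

We have b_1 = 24,  b_2 = 19,  b_3 = 12,  b_4 = 3,  b_5 = 24.
The sequence repeats with period 4.
(84 - 1) mod 4 = 3, so b_{84} = b_4 = 3.

3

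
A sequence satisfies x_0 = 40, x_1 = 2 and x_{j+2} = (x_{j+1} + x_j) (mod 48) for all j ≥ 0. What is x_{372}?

Computing terms: x_0 = 40, x_1 = 2, x_2 = 42, x_3 = 44, x_4 = 38, x_5 = 34, x_6 = 24, x_7 = 10, x_8 = 34, x_9 = 44, x_{10} = 30, x_{11} = 26, x_{12} = 8, x_{13} = 34, x_{14} = 42, x_{15} = 28, x_{16} = 22, x_{17} = 2, x_{18} = 24, x_{19} = 26, x_{20} = 2, x_{21} = 28, x_{22} = 30, x_{23} = 10, x_{24} = 40, x_{25} = 2.
The sequence repeats with period 24.
(372 - 0) mod 24 = 12, so x_{372} = x_{12} = 8.

8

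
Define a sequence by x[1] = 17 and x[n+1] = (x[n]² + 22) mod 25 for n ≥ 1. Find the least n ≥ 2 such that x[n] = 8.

9

x[1] = 17,  x[2] = 11,  x[3] = 18,  x[4] = 21,  x[5] = 13,  x[6] = 16,  x[7] = 3,  x[8] = 6,  x[9] = 8,  x[10] = 11.
Since x[10] = x[2] = 11, the sequence is eventually periodic: after a pre-period of length 1 it cycles with period 8.
The value 8 first appears (with n ≥ 2) at x[9].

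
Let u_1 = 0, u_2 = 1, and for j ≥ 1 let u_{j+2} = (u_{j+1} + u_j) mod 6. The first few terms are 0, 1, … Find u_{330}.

Listing terms: u_1 = 0; u_2 = 1; u_3 = 1; u_4 = 2; u_5 = 3; u_6 = 5; u_7 = 2; u_8 = 1; u_9 = 3; u_{10} = 4; u_{11} = 1; u_{12} = 5; u_{13} = 0; u_{14} = 5; u_{15} = 5; u_{16} = 4; u_{17} = 3; u_{18} = 1; u_{19} = 4; u_{20} = 5; u_{21} = 3; u_{22} = 2; u_{23} = 5; u_{24} = 1; u_{25} = 0; u_{26} = 1.
The sequence repeats with period 24.
(330 - 1) mod 24 = 17, so u_{330} = u_{18} = 1.

1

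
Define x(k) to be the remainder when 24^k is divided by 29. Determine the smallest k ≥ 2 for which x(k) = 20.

3

Computing terms: x(1) = 24,  x(2) = 25,  x(3) = 20,  x(4) = 16,  x(5) = 7,  x(6) = 23,  x(7) = 1,  x(8) = 24.
The sequence repeats with period 7.
The value 20 first appears (with k ≥ 2) at x(3).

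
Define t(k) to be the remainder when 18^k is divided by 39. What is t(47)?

Listing terms: t(1) = 18; t(2) = 12; t(3) = 21; t(4) = 27; t(5) = 18.
The sequence repeats with period 4.
So t(47) = t(1 + ((47-1) mod 4)) = t(3) = 21.

21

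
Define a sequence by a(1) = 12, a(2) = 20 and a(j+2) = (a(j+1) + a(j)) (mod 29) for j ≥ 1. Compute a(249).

Listing terms: a(1) = 12; a(2) = 20; a(3) = 3; a(4) = 23; a(5) = 26; a(6) = 20; a(7) = 17; a(8) = 8; a(9) = 25; a(10) = 4; a(11) = 0; a(12) = 4; a(13) = 4; a(14) = 8; a(15) = 12; a(16) = 20.
The sequence repeats with period 14.
(249 - 1) mod 14 = 10, so a(249) = a(11) = 0.

0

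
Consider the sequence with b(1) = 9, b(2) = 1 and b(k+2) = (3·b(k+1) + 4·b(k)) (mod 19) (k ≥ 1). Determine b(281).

b(1) = 9,  b(2) = 1,  b(3) = 1,  b(4) = 7,  b(5) = 6,  b(6) = 8,  b(7) = 10,  b(8) = 5,  b(9) = 17,  b(10) = 14,  b(11) = 15,  b(12) = 6,  b(13) = 2,  b(14) = 11,  b(15) = 3,  b(16) = 15,  b(17) = 0,  b(18) = 3,  b(19) = 9,  b(20) = 1.
The sequence repeats with period 18.
So b(281) = b(1 + ((281-1) mod 18)) = b(11) = 15.

15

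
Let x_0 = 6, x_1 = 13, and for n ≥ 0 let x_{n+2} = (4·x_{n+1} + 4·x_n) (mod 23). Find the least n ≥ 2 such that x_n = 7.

2

x_0 = 6; x_1 = 13; x_2 = 7; x_3 = 11; x_4 = 3; x_5 = 10; x_6 = 6; x_7 = 18; x_8 = 4; x_9 = 19; x_{10} = 0; x_{11} = 7; x_{12} = 5; x_{13} = 2; x_{14} = 5; x_{15} = 5; x_{16} = 17; x_{17} = 19; x_{18} = 6; x_{19} = 8; x_{20} = 10; x_{21} = 3; x_{22} = 6; x_{23} = 13.
Since (x_{22}, x_{23}) = (x_0, x_1) = (6, 13) (two consecutive terms determine the rest), the sequence is periodic with period 22.
The value 7 first appears (with n ≥ 2) at x_2.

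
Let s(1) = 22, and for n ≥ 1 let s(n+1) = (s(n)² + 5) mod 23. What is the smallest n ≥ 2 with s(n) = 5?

7

We have s(1) = 22; s(2) = 6; s(3) = 18; s(4) = 7; s(5) = 8; s(6) = 0; s(7) = 5; s(8) = 7.
Since s(8) = s(4) = 7, the sequence is eventually periodic: after a pre-period of length 3 it cycles with period 4.
The value 5 first appears (with n ≥ 2) at s(7).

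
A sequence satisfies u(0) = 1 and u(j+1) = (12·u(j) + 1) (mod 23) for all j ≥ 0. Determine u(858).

1

Computing terms: u(0) = 1,  u(1) = 13,  u(2) = 19,  u(3) = 22,  u(4) = 12,  u(5) = 7,  u(6) = 16,  u(7) = 9,  u(8) = 17,  u(9) = 21,  u(10) = 0,  u(11) = 1.
The sequence repeats with period 11.
So u(858) = u(0 + ((858-0) mod 11)) = u(0) = 1.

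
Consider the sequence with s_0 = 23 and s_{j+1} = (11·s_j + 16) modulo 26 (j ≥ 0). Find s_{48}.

23

Computing terms: s_0 = 23,  s_1 = 9,  s_2 = 11,  s_3 = 7,  s_4 = 15,  s_5 = 25,  s_6 = 5,  s_7 = 19,  s_8 = 17,  s_9 = 21,  s_{10} = 13,  s_{11} = 3,  s_{12} = 23.
Since s_{12} = s_0 = 23, the sequence is periodic with period 12.
(48 - 0) mod 12 = 0, so s_{48} = s_0 = 23.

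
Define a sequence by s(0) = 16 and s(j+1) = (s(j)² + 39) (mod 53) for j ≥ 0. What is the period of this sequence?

s(0) = 16; s(1) = 30; s(2) = 38; s(3) = 52; s(4) = 40; s(5) = 49; s(6) = 2; s(7) = 43; s(8) = 33; s(9) = 15; s(10) = 52.
Since s(10) = s(3) = 52, the sequence is eventually periodic: after a pre-period of length 3 it cycles with period 7.

7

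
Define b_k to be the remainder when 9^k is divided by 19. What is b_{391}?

6

Computing terms: b_1 = 9, b_2 = 5, b_3 = 7, b_4 = 6, b_5 = 16, b_6 = 11, b_7 = 4, b_8 = 17, b_9 = 1, b_{10} = 9.
The sequence repeats with period 9.
So b_{391} = b_{1 + ((391-1) mod 9)} = b_4 = 6.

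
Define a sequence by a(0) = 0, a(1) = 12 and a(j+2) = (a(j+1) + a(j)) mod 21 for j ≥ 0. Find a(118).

12

Listing terms: a(0) = 0; a(1) = 12; a(2) = 12; a(3) = 3; a(4) = 15; a(5) = 18; a(6) = 12; a(7) = 9; a(8) = 0; a(9) = 9; a(10) = 9; a(11) = 18; a(12) = 6; a(13) = 3; a(14) = 9; a(15) = 12; a(16) = 0; a(17) = 12.
Since (a(16), a(17)) = (a(0), a(1)) = (0, 12) (two consecutive terms determine the rest), the sequence is periodic with period 16.
So a(118) = a(0 + ((118-0) mod 16)) = a(6) = 12.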